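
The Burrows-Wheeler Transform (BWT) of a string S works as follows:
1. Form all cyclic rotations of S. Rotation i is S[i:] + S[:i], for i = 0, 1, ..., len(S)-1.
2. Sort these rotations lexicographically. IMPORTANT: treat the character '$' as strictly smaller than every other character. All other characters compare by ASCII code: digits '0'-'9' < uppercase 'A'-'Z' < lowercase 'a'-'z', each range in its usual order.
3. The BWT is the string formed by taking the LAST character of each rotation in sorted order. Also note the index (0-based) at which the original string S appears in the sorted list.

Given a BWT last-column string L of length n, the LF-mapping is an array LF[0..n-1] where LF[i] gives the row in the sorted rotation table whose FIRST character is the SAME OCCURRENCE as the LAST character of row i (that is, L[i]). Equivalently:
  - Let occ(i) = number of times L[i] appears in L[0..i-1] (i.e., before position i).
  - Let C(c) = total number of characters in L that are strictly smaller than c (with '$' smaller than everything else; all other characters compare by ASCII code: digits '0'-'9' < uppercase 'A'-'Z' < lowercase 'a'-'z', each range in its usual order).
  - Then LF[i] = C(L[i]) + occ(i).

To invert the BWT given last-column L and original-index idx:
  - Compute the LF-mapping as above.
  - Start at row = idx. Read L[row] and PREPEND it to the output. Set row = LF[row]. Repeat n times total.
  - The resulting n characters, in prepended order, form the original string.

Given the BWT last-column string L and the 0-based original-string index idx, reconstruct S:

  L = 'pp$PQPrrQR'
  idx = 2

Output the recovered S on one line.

Answer: PRrpPQQrp$

Derivation:
LF mapping: 6 7 0 1 3 2 8 9 4 5
Walk LF starting at row 2, prepending L[row]:
  step 1: row=2, L[2]='$', prepend. Next row=LF[2]=0
  step 2: row=0, L[0]='p', prepend. Next row=LF[0]=6
  step 3: row=6, L[6]='r', prepend. Next row=LF[6]=8
  step 4: row=8, L[8]='Q', prepend. Next row=LF[8]=4
  step 5: row=4, L[4]='Q', prepend. Next row=LF[4]=3
  step 6: row=3, L[3]='P', prepend. Next row=LF[3]=1
  step 7: row=1, L[1]='p', prepend. Next row=LF[1]=7
  step 8: row=7, L[7]='r', prepend. Next row=LF[7]=9
  step 9: row=9, L[9]='R', prepend. Next row=LF[9]=5
  step 10: row=5, L[5]='P', prepend. Next row=LF[5]=2
Reversed output: PRrpPQQrp$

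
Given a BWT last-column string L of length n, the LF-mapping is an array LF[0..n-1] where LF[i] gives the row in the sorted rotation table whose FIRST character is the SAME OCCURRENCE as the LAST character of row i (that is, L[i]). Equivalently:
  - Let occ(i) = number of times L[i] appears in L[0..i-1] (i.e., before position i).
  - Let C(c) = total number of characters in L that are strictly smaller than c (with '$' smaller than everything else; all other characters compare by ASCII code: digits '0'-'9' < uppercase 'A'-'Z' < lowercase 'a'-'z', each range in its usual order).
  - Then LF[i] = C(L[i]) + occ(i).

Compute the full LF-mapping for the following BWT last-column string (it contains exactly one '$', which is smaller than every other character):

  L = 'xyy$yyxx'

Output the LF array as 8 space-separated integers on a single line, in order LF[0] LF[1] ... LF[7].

Answer: 1 4 5 0 6 7 2 3

Derivation:
Char counts: '$':1, 'x':3, 'y':4
C (first-col start): C('$')=0, C('x')=1, C('y')=4
L[0]='x': occ=0, LF[0]=C('x')+0=1+0=1
L[1]='y': occ=0, LF[1]=C('y')+0=4+0=4
L[2]='y': occ=1, LF[2]=C('y')+1=4+1=5
L[3]='$': occ=0, LF[3]=C('$')+0=0+0=0
L[4]='y': occ=2, LF[4]=C('y')+2=4+2=6
L[5]='y': occ=3, LF[5]=C('y')+3=4+3=7
L[6]='x': occ=1, LF[6]=C('x')+1=1+1=2
L[7]='x': occ=2, LF[7]=C('x')+2=1+2=3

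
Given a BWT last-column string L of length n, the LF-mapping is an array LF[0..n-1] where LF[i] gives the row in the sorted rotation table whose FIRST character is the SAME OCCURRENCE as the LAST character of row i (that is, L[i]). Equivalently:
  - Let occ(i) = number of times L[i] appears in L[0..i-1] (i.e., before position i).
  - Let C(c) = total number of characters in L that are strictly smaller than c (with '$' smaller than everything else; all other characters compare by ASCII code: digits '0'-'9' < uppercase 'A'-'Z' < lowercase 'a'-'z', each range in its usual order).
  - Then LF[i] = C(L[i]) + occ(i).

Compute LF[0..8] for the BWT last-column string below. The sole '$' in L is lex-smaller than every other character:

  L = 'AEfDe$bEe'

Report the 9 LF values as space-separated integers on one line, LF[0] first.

Answer: 1 3 8 2 6 0 5 4 7

Derivation:
Char counts: '$':1, 'A':1, 'D':1, 'E':2, 'b':1, 'e':2, 'f':1
C (first-col start): C('$')=0, C('A')=1, C('D')=2, C('E')=3, C('b')=5, C('e')=6, C('f')=8
L[0]='A': occ=0, LF[0]=C('A')+0=1+0=1
L[1]='E': occ=0, LF[1]=C('E')+0=3+0=3
L[2]='f': occ=0, LF[2]=C('f')+0=8+0=8
L[3]='D': occ=0, LF[3]=C('D')+0=2+0=2
L[4]='e': occ=0, LF[4]=C('e')+0=6+0=6
L[5]='$': occ=0, LF[5]=C('$')+0=0+0=0
L[6]='b': occ=0, LF[6]=C('b')+0=5+0=5
L[7]='E': occ=1, LF[7]=C('E')+1=3+1=4
L[8]='e': occ=1, LF[8]=C('e')+1=6+1=7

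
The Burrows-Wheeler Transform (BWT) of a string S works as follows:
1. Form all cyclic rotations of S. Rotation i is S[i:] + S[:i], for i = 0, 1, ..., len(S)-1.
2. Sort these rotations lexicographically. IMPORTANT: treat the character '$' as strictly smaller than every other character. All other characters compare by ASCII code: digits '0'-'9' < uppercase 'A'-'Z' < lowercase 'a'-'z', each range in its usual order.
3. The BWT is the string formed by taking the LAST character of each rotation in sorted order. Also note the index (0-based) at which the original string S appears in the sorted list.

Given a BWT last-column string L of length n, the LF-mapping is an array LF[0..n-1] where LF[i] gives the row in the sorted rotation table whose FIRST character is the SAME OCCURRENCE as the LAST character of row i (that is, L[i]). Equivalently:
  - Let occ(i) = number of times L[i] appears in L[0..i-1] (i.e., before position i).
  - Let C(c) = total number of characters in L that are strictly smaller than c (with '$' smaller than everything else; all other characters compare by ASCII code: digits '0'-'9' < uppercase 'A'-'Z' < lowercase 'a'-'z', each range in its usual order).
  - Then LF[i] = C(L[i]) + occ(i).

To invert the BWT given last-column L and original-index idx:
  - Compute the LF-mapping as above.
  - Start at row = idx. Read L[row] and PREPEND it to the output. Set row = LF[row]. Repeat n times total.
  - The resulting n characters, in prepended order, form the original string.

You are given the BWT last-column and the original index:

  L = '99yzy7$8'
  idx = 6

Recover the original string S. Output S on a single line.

LF mapping: 3 4 5 7 6 1 0 2
Walk LF starting at row 6, prepending L[row]:
  step 1: row=6, L[6]='$', prepend. Next row=LF[6]=0
  step 2: row=0, L[0]='9', prepend. Next row=LF[0]=3
  step 3: row=3, L[3]='z', prepend. Next row=LF[3]=7
  step 4: row=7, L[7]='8', prepend. Next row=LF[7]=2
  step 5: row=2, L[2]='y', prepend. Next row=LF[2]=5
  step 6: row=5, L[5]='7', prepend. Next row=LF[5]=1
  step 7: row=1, L[1]='9', prepend. Next row=LF[1]=4
  step 8: row=4, L[4]='y', prepend. Next row=LF[4]=6
Reversed output: y97y8z9$

Answer: y97y8z9$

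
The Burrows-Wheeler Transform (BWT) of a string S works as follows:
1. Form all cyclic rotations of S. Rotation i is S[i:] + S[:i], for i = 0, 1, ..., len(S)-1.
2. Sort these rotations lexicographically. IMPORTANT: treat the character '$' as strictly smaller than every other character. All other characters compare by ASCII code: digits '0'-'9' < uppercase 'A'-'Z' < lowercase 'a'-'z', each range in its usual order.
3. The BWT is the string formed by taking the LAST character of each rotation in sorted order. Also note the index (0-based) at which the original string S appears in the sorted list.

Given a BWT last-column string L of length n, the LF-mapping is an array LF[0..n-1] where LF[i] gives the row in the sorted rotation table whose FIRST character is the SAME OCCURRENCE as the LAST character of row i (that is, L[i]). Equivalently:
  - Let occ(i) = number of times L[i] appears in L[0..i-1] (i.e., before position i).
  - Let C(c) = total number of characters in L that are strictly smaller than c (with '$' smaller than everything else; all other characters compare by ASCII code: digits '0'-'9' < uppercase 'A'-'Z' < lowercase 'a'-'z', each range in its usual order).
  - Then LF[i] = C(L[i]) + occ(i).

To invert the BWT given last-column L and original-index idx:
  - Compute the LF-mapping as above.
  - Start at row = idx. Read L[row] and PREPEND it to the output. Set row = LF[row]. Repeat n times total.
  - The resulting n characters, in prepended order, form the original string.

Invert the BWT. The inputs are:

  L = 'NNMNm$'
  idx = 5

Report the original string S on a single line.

LF mapping: 2 3 1 4 5 0
Walk LF starting at row 5, prepending L[row]:
  step 1: row=5, L[5]='$', prepend. Next row=LF[5]=0
  step 2: row=0, L[0]='N', prepend. Next row=LF[0]=2
  step 3: row=2, L[2]='M', prepend. Next row=LF[2]=1
  step 4: row=1, L[1]='N', prepend. Next row=LF[1]=3
  step 5: row=3, L[3]='N', prepend. Next row=LF[3]=4
  step 6: row=4, L[4]='m', prepend. Next row=LF[4]=5
Reversed output: mNNMN$

Answer: mNNMN$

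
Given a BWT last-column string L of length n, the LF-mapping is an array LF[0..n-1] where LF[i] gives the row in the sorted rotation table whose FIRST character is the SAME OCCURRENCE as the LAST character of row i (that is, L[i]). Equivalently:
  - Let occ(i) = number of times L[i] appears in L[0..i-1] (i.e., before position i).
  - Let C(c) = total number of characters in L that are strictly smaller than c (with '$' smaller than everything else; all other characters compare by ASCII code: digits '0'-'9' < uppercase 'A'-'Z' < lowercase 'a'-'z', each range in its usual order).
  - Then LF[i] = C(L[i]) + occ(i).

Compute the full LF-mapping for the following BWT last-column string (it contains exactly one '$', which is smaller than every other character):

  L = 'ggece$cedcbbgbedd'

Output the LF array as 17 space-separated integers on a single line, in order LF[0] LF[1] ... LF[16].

Answer: 14 15 10 4 11 0 5 12 7 6 1 2 16 3 13 8 9

Derivation:
Char counts: '$':1, 'b':3, 'c':3, 'd':3, 'e':4, 'g':3
C (first-col start): C('$')=0, C('b')=1, C('c')=4, C('d')=7, C('e')=10, C('g')=14
L[0]='g': occ=0, LF[0]=C('g')+0=14+0=14
L[1]='g': occ=1, LF[1]=C('g')+1=14+1=15
L[2]='e': occ=0, LF[2]=C('e')+0=10+0=10
L[3]='c': occ=0, LF[3]=C('c')+0=4+0=4
L[4]='e': occ=1, LF[4]=C('e')+1=10+1=11
L[5]='$': occ=0, LF[5]=C('$')+0=0+0=0
L[6]='c': occ=1, LF[6]=C('c')+1=4+1=5
L[7]='e': occ=2, LF[7]=C('e')+2=10+2=12
L[8]='d': occ=0, LF[8]=C('d')+0=7+0=7
L[9]='c': occ=2, LF[9]=C('c')+2=4+2=6
L[10]='b': occ=0, LF[10]=C('b')+0=1+0=1
L[11]='b': occ=1, LF[11]=C('b')+1=1+1=2
L[12]='g': occ=2, LF[12]=C('g')+2=14+2=16
L[13]='b': occ=2, LF[13]=C('b')+2=1+2=3
L[14]='e': occ=3, LF[14]=C('e')+3=10+3=13
L[15]='d': occ=1, LF[15]=C('d')+1=7+1=8
L[16]='d': occ=2, LF[16]=C('d')+2=7+2=9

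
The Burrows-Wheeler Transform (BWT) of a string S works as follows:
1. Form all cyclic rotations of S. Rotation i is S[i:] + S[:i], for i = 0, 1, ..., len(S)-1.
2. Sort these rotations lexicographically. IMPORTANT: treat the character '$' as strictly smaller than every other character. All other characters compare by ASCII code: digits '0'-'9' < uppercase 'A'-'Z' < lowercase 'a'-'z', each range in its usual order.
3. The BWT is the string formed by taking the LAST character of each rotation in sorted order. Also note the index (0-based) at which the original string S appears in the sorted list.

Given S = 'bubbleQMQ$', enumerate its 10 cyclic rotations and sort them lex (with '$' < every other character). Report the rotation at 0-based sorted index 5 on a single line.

All 10 rotations (rotation i = S[i:]+S[:i]):
  rot[0] = bubbleQMQ$
  rot[1] = ubbleQMQ$b
  rot[2] = bbleQMQ$bu
  rot[3] = bleQMQ$bub
  rot[4] = leQMQ$bubb
  rot[5] = eQMQ$bubbl
  rot[6] = QMQ$bubble
  rot[7] = MQ$bubbleQ
  rot[8] = Q$bubbleQM
  rot[9] = $bubbleQMQ
Sorted (with $ < everything):
  sorted[0] = $bubbleQMQ
  sorted[1] = MQ$bubbleQ
  sorted[2] = Q$bubbleQM
  sorted[3] = QMQ$bubble
  sorted[4] = bbleQMQ$bu
  sorted[5] = bleQMQ$bub
  sorted[6] = bubbleQMQ$
  sorted[7] = eQMQ$bubbl
  sorted[8] = leQMQ$bubb
  sorted[9] = ubbleQMQ$b
sorted[5] = bleQMQ$bub

Answer: bleQMQ$bub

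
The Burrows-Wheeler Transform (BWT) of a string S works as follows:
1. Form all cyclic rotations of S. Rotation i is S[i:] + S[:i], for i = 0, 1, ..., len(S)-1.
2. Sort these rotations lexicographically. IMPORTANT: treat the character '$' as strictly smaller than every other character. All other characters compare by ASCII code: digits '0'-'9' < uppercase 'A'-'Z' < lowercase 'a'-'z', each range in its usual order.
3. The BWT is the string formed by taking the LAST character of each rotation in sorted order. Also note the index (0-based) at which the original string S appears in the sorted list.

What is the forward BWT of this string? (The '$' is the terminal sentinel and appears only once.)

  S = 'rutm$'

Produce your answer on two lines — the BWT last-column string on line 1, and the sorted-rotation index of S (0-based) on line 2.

Answer: mt$ur
2

Derivation:
All 5 rotations (rotation i = S[i:]+S[:i]):
  rot[0] = rutm$
  rot[1] = utm$r
  rot[2] = tm$ru
  rot[3] = m$rut
  rot[4] = $rutm
Sorted (with $ < everything):
  sorted[0] = $rutm  (last char: 'm')
  sorted[1] = m$rut  (last char: 't')
  sorted[2] = rutm$  (last char: '$')
  sorted[3] = tm$ru  (last char: 'u')
  sorted[4] = utm$r  (last char: 'r')
Last column: mt$ur
Original string S is at sorted index 2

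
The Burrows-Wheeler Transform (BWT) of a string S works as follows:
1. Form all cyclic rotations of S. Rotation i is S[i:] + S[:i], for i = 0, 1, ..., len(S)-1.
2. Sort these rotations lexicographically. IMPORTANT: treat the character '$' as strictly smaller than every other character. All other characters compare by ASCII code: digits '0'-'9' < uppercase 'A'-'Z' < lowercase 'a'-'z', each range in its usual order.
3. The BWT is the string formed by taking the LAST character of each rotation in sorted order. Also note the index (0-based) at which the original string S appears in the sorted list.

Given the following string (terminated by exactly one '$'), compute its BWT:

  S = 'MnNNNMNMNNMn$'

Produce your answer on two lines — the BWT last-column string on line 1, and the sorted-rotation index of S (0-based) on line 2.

Answer: nNNN$NMNNMnMM
4

Derivation:
All 13 rotations (rotation i = S[i:]+S[:i]):
  rot[0] = MnNNNMNMNNMn$
  rot[1] = nNNNMNMNNMn$M
  rot[2] = NNNMNMNNMn$Mn
  rot[3] = NNMNMNNMn$MnN
  rot[4] = NMNMNNMn$MnNN
  rot[5] = MNMNNMn$MnNNN
  rot[6] = NMNNMn$MnNNNM
  rot[7] = MNNMn$MnNNNMN
  rot[8] = NNMn$MnNNNMNM
  rot[9] = NMn$MnNNNMNMN
  rot[10] = Mn$MnNNNMNMNN
  rot[11] = n$MnNNNMNMNNM
  rot[12] = $MnNNNMNMNNMn
Sorted (with $ < everything):
  sorted[0] = $MnNNNMNMNNMn  (last char: 'n')
  sorted[1] = MNMNNMn$MnNNN  (last char: 'N')
  sorted[2] = MNNMn$MnNNNMN  (last char: 'N')
  sorted[3] = Mn$MnNNNMNMNN  (last char: 'N')
  sorted[4] = MnNNNMNMNNMn$  (last char: '$')
  sorted[5] = NMNMNNMn$MnNN  (last char: 'N')
  sorted[6] = NMNNMn$MnNNNM  (last char: 'M')
  sorted[7] = NMn$MnNNNMNMN  (last char: 'N')
  sorted[8] = NNMNMNNMn$MnN  (last char: 'N')
  sorted[9] = NNMn$MnNNNMNM  (last char: 'M')
  sorted[10] = NNNMNMNNMn$Mn  (last char: 'n')
  sorted[11] = n$MnNNNMNMNNM  (last char: 'M')
  sorted[12] = nNNNMNMNNMn$M  (last char: 'M')
Last column: nNNN$NMNNMnMM
Original string S is at sorted index 4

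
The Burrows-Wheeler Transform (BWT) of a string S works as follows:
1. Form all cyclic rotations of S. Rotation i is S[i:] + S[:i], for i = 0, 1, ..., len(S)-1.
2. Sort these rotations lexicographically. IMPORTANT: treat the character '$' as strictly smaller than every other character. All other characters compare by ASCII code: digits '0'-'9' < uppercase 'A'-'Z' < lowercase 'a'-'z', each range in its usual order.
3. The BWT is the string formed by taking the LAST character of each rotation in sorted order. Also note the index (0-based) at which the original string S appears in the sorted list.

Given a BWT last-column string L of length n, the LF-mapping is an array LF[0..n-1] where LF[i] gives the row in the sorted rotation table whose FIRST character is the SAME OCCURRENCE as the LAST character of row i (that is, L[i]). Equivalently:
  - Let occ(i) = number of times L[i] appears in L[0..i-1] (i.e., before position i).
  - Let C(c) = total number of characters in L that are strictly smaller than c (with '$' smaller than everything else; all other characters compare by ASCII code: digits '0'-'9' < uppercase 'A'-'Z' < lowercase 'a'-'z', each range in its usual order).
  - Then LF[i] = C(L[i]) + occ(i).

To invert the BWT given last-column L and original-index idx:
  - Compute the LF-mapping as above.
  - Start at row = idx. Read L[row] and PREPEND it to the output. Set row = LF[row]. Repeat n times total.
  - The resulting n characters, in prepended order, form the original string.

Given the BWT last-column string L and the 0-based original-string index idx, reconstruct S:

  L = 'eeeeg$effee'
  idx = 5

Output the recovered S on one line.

LF mapping: 1 2 3 4 10 0 5 8 9 6 7
Walk LF starting at row 5, prepending L[row]:
  step 1: row=5, L[5]='$', prepend. Next row=LF[5]=0
  step 2: row=0, L[0]='e', prepend. Next row=LF[0]=1
  step 3: row=1, L[1]='e', prepend. Next row=LF[1]=2
  step 4: row=2, L[2]='e', prepend. Next row=LF[2]=3
  step 5: row=3, L[3]='e', prepend. Next row=LF[3]=4
  step 6: row=4, L[4]='g', prepend. Next row=LF[4]=10
  step 7: row=10, L[10]='e', prepend. Next row=LF[10]=7
  step 8: row=7, L[7]='f', prepend. Next row=LF[7]=8
  step 9: row=8, L[8]='f', prepend. Next row=LF[8]=9
  step 10: row=9, L[9]='e', prepend. Next row=LF[9]=6
  step 11: row=6, L[6]='e', prepend. Next row=LF[6]=5
Reversed output: eeffegeeee$

Answer: eeffegeeee$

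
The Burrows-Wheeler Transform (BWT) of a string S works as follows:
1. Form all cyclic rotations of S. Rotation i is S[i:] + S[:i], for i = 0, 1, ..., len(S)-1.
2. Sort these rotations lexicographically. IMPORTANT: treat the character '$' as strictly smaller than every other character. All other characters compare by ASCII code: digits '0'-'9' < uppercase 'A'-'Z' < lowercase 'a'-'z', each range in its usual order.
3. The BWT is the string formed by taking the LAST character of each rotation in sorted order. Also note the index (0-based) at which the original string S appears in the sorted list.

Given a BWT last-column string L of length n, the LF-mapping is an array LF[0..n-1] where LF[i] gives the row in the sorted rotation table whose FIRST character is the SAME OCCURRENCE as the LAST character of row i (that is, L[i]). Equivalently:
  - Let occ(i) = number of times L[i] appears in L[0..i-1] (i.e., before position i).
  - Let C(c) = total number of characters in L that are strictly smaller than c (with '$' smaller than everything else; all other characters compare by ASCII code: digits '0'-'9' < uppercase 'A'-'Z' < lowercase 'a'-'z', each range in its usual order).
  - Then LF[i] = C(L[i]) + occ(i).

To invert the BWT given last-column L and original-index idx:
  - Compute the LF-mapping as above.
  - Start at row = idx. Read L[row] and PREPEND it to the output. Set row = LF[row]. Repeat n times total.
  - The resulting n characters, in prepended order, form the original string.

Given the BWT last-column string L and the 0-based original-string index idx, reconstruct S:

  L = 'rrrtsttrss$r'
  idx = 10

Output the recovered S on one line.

Answer: trtsrsstrrr$

Derivation:
LF mapping: 1 2 3 9 6 10 11 4 7 8 0 5
Walk LF starting at row 10, prepending L[row]:
  step 1: row=10, L[10]='$', prepend. Next row=LF[10]=0
  step 2: row=0, L[0]='r', prepend. Next row=LF[0]=1
  step 3: row=1, L[1]='r', prepend. Next row=LF[1]=2
  step 4: row=2, L[2]='r', prepend. Next row=LF[2]=3
  step 5: row=3, L[3]='t', prepend. Next row=LF[3]=9
  step 6: row=9, L[9]='s', prepend. Next row=LF[9]=8
  step 7: row=8, L[8]='s', prepend. Next row=LF[8]=7
  step 8: row=7, L[7]='r', prepend. Next row=LF[7]=4
  step 9: row=4, L[4]='s', prepend. Next row=LF[4]=6
  step 10: row=6, L[6]='t', prepend. Next row=LF[6]=11
  step 11: row=11, L[11]='r', prepend. Next row=LF[11]=5
  step 12: row=5, L[5]='t', prepend. Next row=LF[5]=10
Reversed output: trtsrsstrrr$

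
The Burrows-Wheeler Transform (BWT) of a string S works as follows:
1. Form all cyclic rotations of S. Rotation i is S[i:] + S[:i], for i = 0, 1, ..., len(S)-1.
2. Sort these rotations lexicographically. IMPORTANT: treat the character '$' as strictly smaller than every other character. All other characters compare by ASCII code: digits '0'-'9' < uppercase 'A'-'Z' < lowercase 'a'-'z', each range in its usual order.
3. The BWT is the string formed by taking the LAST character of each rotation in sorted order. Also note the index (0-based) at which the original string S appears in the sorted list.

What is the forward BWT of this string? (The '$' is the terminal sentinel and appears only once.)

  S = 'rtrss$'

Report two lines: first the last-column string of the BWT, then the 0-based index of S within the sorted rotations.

All 6 rotations (rotation i = S[i:]+S[:i]):
  rot[0] = rtrss$
  rot[1] = trss$r
  rot[2] = rss$rt
  rot[3] = ss$rtr
  rot[4] = s$rtrs
  rot[5] = $rtrss
Sorted (with $ < everything):
  sorted[0] = $rtrss  (last char: 's')
  sorted[1] = rss$rt  (last char: 't')
  sorted[2] = rtrss$  (last char: '$')
  sorted[3] = s$rtrs  (last char: 's')
  sorted[4] = ss$rtr  (last char: 'r')
  sorted[5] = trss$r  (last char: 'r')
Last column: st$srr
Original string S is at sorted index 2

Answer: st$srr
2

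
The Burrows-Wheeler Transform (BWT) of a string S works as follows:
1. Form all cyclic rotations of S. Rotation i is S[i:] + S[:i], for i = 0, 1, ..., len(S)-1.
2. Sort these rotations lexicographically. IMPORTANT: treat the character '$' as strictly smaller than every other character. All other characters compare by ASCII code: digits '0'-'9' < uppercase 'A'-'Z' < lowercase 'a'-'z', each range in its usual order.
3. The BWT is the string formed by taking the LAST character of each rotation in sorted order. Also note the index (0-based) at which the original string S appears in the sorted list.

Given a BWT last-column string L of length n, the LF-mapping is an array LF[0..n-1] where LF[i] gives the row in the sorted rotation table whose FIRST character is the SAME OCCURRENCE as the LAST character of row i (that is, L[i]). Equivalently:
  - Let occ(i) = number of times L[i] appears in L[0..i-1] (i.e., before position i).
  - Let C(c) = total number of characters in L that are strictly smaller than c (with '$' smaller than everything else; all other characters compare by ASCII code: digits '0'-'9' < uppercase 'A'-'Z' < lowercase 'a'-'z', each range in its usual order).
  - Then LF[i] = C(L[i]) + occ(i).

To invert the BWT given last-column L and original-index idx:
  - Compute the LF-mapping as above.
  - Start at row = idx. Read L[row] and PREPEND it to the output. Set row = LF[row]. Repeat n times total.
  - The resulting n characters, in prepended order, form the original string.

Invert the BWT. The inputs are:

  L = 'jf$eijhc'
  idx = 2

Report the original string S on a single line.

Answer: efcjihj$

Derivation:
LF mapping: 6 3 0 2 5 7 4 1
Walk LF starting at row 2, prepending L[row]:
  step 1: row=2, L[2]='$', prepend. Next row=LF[2]=0
  step 2: row=0, L[0]='j', prepend. Next row=LF[0]=6
  step 3: row=6, L[6]='h', prepend. Next row=LF[6]=4
  step 4: row=4, L[4]='i', prepend. Next row=LF[4]=5
  step 5: row=5, L[5]='j', prepend. Next row=LF[5]=7
  step 6: row=7, L[7]='c', prepend. Next row=LF[7]=1
  step 7: row=1, L[1]='f', prepend. Next row=LF[1]=3
  step 8: row=3, L[3]='e', prepend. Next row=LF[3]=2
Reversed output: efcjihj$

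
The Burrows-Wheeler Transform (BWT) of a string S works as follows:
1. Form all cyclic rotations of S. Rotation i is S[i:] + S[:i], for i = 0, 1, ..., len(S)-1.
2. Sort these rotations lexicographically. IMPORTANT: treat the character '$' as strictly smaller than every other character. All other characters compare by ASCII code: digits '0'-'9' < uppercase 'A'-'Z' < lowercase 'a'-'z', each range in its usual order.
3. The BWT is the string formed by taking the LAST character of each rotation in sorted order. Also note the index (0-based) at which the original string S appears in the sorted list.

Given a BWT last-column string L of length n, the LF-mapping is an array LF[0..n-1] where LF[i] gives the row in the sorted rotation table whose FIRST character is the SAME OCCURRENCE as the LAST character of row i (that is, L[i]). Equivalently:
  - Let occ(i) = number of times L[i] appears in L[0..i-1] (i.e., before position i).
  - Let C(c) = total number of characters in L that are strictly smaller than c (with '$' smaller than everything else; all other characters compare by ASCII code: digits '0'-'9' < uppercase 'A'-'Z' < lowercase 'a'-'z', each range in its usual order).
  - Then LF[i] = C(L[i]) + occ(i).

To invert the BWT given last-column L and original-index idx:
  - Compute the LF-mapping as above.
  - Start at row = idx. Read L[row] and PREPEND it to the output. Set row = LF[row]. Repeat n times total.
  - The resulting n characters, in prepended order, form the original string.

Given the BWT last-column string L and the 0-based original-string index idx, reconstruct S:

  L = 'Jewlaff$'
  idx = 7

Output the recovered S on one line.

Answer: waffleJ$

Derivation:
LF mapping: 1 3 7 6 2 4 5 0
Walk LF starting at row 7, prepending L[row]:
  step 1: row=7, L[7]='$', prepend. Next row=LF[7]=0
  step 2: row=0, L[0]='J', prepend. Next row=LF[0]=1
  step 3: row=1, L[1]='e', prepend. Next row=LF[1]=3
  step 4: row=3, L[3]='l', prepend. Next row=LF[3]=6
  step 5: row=6, L[6]='f', prepend. Next row=LF[6]=5
  step 6: row=5, L[5]='f', prepend. Next row=LF[5]=4
  step 7: row=4, L[4]='a', prepend. Next row=LF[4]=2
  step 8: row=2, L[2]='w', prepend. Next row=LF[2]=7
Reversed output: waffleJ$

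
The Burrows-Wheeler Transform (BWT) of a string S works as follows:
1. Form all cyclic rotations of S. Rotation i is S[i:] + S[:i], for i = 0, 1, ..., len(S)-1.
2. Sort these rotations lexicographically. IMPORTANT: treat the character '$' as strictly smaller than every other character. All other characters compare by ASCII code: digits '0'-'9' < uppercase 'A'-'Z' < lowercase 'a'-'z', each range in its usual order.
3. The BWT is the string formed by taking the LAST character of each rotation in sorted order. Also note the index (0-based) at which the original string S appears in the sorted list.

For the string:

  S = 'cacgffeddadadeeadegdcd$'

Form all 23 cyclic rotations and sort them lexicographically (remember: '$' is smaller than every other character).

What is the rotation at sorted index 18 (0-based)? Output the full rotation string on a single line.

All 23 rotations (rotation i = S[i:]+S[:i]):
  rot[0] = cacgffeddadadeeadegdcd$
  rot[1] = acgffeddadadeeadegdcd$c
  rot[2] = cgffeddadadeeadegdcd$ca
  rot[3] = gffeddadadeeadegdcd$cac
  rot[4] = ffeddadadeeadegdcd$cacg
  rot[5] = feddadadeeadegdcd$cacgf
  rot[6] = eddadadeeadegdcd$cacgff
  rot[7] = ddadadeeadegdcd$cacgffe
  rot[8] = dadadeeadegdcd$cacgffed
  rot[9] = adadeeadegdcd$cacgffedd
  rot[10] = dadeeadegdcd$cacgffedda
  rot[11] = adeeadegdcd$cacgffeddad
  rot[12] = deeadegdcd$cacgffeddada
  rot[13] = eeadegdcd$cacgffeddadad
  rot[14] = eadegdcd$cacgffeddadade
  rot[15] = adegdcd$cacgffeddadadee
  rot[16] = degdcd$cacgffeddadadeea
  rot[17] = egdcd$cacgffeddadadeead
  rot[18] = gdcd$cacgffeddadadeeade
  rot[19] = dcd$cacgffeddadadeeadeg
  rot[20] = cd$cacgffeddadadeeadegd
  rot[21] = d$cacgffeddadadeeadegdc
  rot[22] = $cacgffeddadadeeadegdcd
Sorted (with $ < everything):
  sorted[0] = $cacgffeddadadeeadegdcd
  sorted[1] = acgffeddadadeeadegdcd$c
  sorted[2] = adadeeadegdcd$cacgffedd
  sorted[3] = adeeadegdcd$cacgffeddad
  sorted[4] = adegdcd$cacgffeddadadee
  sorted[5] = cacgffeddadadeeadegdcd$
  sorted[6] = cd$cacgffeddadadeeadegd
  sorted[7] = cgffeddadadeeadegdcd$ca
  sorted[8] = d$cacgffeddadadeeadegdc
  sorted[9] = dadadeeadegdcd$cacgffed
  sorted[10] = dadeeadegdcd$cacgffedda
  sorted[11] = dcd$cacgffeddadadeeadeg
  sorted[12] = ddadadeeadegdcd$cacgffe
  sorted[13] = deeadegdcd$cacgffeddada
  sorted[14] = degdcd$cacgffeddadadeea
  sorted[15] = eadegdcd$cacgffeddadade
  sorted[16] = eddadadeeadegdcd$cacgff
  sorted[17] = eeadegdcd$cacgffeddadad
  sorted[18] = egdcd$cacgffeddadadeead
  sorted[19] = feddadadeeadegdcd$cacgf
  sorted[20] = ffeddadadeeadegdcd$cacg
  sorted[21] = gdcd$cacgffeddadadeeade
  sorted[22] = gffeddadadeeadegdcd$cac
sorted[18] = egdcd$cacgffeddadadeead

Answer: egdcd$cacgffeddadadeead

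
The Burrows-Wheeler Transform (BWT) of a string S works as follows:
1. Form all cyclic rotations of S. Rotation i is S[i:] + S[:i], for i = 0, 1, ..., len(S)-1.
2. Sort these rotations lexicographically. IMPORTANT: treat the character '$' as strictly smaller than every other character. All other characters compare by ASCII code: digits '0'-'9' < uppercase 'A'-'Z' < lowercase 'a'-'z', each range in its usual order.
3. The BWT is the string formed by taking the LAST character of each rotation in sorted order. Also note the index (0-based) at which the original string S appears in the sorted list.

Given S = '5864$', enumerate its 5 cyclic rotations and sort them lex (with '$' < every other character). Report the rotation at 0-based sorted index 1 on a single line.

Answer: 4$586

Derivation:
All 5 rotations (rotation i = S[i:]+S[:i]):
  rot[0] = 5864$
  rot[1] = 864$5
  rot[2] = 64$58
  rot[3] = 4$586
  rot[4] = $5864
Sorted (with $ < everything):
  sorted[0] = $5864
  sorted[1] = 4$586
  sorted[2] = 5864$
  sorted[3] = 64$58
  sorted[4] = 864$5
sorted[1] = 4$586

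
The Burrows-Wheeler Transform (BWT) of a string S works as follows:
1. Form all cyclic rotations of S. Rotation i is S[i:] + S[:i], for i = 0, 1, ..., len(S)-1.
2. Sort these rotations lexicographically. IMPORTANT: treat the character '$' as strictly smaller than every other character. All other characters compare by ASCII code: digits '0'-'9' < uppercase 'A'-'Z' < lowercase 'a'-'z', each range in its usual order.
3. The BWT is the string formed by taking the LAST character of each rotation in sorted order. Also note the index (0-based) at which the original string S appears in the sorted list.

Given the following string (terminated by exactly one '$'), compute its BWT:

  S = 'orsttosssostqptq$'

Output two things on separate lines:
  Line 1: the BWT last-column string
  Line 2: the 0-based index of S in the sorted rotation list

All 17 rotations (rotation i = S[i:]+S[:i]):
  rot[0] = orsttosssostqptq$
  rot[1] = rsttosssostqptq$o
  rot[2] = sttosssostqptq$or
  rot[3] = ttosssostqptq$ors
  rot[4] = tosssostqptq$orst
  rot[5] = osssostqptq$orstt
  rot[6] = sssostqptq$orstto
  rot[7] = ssostqptq$orsttos
  rot[8] = sostqptq$orsttoss
  rot[9] = ostqptq$orsttosss
  rot[10] = stqptq$orsttossso
  rot[11] = tqptq$orsttosssos
  rot[12] = qptq$orsttosssost
  rot[13] = ptq$orsttosssostq
  rot[14] = tq$orsttosssostqp
  rot[15] = q$orsttosssostqpt
  rot[16] = $orsttosssostqptq
Sorted (with $ < everything):
  sorted[0] = $orsttosssostqptq  (last char: 'q')
  sorted[1] = orsttosssostqptq$  (last char: '$')
  sorted[2] = osssostqptq$orstt  (last char: 't')
  sorted[3] = ostqptq$orsttosss  (last char: 's')
  sorted[4] = ptq$orsttosssostq  (last char: 'q')
  sorted[5] = q$orsttosssostqpt  (last char: 't')
  sorted[6] = qptq$orsttosssost  (last char: 't')
  sorted[7] = rsttosssostqptq$o  (last char: 'o')
  sorted[8] = sostqptq$orsttoss  (last char: 's')
  sorted[9] = ssostqptq$orsttos  (last char: 's')
  sorted[10] = sssostqptq$orstto  (last char: 'o')
  sorted[11] = stqptq$orsttossso  (last char: 'o')
  sorted[12] = sttosssostqptq$or  (last char: 'r')
  sorted[13] = tosssostqptq$orst  (last char: 't')
  sorted[14] = tq$orsttosssostqp  (last char: 'p')
  sorted[15] = tqptq$orsttosssos  (last char: 's')
  sorted[16] = ttosssostqptq$ors  (last char: 's')
Last column: q$tsqttossoortpss
Original string S is at sorted index 1

Answer: q$tsqttossoortpss
1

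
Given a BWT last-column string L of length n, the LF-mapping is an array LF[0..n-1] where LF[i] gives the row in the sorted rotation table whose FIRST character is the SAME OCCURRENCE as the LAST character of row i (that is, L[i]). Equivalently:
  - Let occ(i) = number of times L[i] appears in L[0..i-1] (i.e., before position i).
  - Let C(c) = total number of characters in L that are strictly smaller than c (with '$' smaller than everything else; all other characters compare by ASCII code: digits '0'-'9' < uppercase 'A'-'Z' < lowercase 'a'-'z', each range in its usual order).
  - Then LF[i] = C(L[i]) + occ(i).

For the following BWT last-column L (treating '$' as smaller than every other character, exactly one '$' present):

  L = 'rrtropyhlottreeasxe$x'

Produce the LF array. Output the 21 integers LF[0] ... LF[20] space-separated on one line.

Char counts: '$':1, 'a':1, 'e':3, 'h':1, 'l':1, 'o':2, 'p':1, 'r':4, 's':1, 't':3, 'x':2, 'y':1
C (first-col start): C('$')=0, C('a')=1, C('e')=2, C('h')=5, C('l')=6, C('o')=7, C('p')=9, C('r')=10, C('s')=14, C('t')=15, C('x')=18, C('y')=20
L[0]='r': occ=0, LF[0]=C('r')+0=10+0=10
L[1]='r': occ=1, LF[1]=C('r')+1=10+1=11
L[2]='t': occ=0, LF[2]=C('t')+0=15+0=15
L[3]='r': occ=2, LF[3]=C('r')+2=10+2=12
L[4]='o': occ=0, LF[4]=C('o')+0=7+0=7
L[5]='p': occ=0, LF[5]=C('p')+0=9+0=9
L[6]='y': occ=0, LF[6]=C('y')+0=20+0=20
L[7]='h': occ=0, LF[7]=C('h')+0=5+0=5
L[8]='l': occ=0, LF[8]=C('l')+0=6+0=6
L[9]='o': occ=1, LF[9]=C('o')+1=7+1=8
L[10]='t': occ=1, LF[10]=C('t')+1=15+1=16
L[11]='t': occ=2, LF[11]=C('t')+2=15+2=17
L[12]='r': occ=3, LF[12]=C('r')+3=10+3=13
L[13]='e': occ=0, LF[13]=C('e')+0=2+0=2
L[14]='e': occ=1, LF[14]=C('e')+1=2+1=3
L[15]='a': occ=0, LF[15]=C('a')+0=1+0=1
L[16]='s': occ=0, LF[16]=C('s')+0=14+0=14
L[17]='x': occ=0, LF[17]=C('x')+0=18+0=18
L[18]='e': occ=2, LF[18]=C('e')+2=2+2=4
L[19]='$': occ=0, LF[19]=C('$')+0=0+0=0
L[20]='x': occ=1, LF[20]=C('x')+1=18+1=19

Answer: 10 11 15 12 7 9 20 5 6 8 16 17 13 2 3 1 14 18 4 0 19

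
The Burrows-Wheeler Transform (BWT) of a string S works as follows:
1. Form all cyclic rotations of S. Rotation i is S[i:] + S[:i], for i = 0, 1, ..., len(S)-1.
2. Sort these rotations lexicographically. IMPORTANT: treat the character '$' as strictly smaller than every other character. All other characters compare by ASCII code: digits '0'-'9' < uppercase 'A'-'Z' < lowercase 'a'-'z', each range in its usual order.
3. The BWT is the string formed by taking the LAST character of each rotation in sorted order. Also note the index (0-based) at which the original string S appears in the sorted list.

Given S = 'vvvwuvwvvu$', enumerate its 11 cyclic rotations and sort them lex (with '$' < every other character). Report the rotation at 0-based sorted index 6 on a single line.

All 11 rotations (rotation i = S[i:]+S[:i]):
  rot[0] = vvvwuvwvvu$
  rot[1] = vvwuvwvvu$v
  rot[2] = vwuvwvvu$vv
  rot[3] = wuvwvvu$vvv
  rot[4] = uvwvvu$vvvw
  rot[5] = vwvvu$vvvwu
  rot[6] = wvvu$vvvwuv
  rot[7] = vvu$vvvwuvw
  rot[8] = vu$vvvwuvwv
  rot[9] = u$vvvwuvwvv
  rot[10] = $vvvwuvwvvu
Sorted (with $ < everything):
  sorted[0] = $vvvwuvwvvu
  sorted[1] = u$vvvwuvwvv
  sorted[2] = uvwvvu$vvvw
  sorted[3] = vu$vvvwuvwv
  sorted[4] = vvu$vvvwuvw
  sorted[5] = vvvwuvwvvu$
  sorted[6] = vvwuvwvvu$v
  sorted[7] = vwuvwvvu$vv
  sorted[8] = vwvvu$vvvwu
  sorted[9] = wuvwvvu$vvv
  sorted[10] = wvvu$vvvwuv
sorted[6] = vvwuvwvvu$v

Answer: vvwuvwvvu$v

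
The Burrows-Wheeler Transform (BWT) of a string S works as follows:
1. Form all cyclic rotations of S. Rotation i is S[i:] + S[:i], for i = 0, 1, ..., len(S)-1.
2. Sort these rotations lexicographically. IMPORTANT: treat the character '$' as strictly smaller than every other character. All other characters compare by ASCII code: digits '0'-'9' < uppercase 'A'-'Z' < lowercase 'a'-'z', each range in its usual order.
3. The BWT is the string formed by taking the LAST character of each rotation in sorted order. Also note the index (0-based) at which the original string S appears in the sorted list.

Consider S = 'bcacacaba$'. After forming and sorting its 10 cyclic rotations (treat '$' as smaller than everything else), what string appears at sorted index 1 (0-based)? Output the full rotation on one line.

All 10 rotations (rotation i = S[i:]+S[:i]):
  rot[0] = bcacacaba$
  rot[1] = cacacaba$b
  rot[2] = acacaba$bc
  rot[3] = cacaba$bca
  rot[4] = acaba$bcac
  rot[5] = caba$bcaca
  rot[6] = aba$bcacac
  rot[7] = ba$bcacaca
  rot[8] = a$bcacacab
  rot[9] = $bcacacaba
Sorted (with $ < everything):
  sorted[0] = $bcacacaba
  sorted[1] = a$bcacacab
  sorted[2] = aba$bcacac
  sorted[3] = acaba$bcac
  sorted[4] = acacaba$bc
  sorted[5] = ba$bcacaca
  sorted[6] = bcacacaba$
  sorted[7] = caba$bcaca
  sorted[8] = cacaba$bca
  sorted[9] = cacacaba$b
sorted[1] = a$bcacacab

Answer: a$bcacacab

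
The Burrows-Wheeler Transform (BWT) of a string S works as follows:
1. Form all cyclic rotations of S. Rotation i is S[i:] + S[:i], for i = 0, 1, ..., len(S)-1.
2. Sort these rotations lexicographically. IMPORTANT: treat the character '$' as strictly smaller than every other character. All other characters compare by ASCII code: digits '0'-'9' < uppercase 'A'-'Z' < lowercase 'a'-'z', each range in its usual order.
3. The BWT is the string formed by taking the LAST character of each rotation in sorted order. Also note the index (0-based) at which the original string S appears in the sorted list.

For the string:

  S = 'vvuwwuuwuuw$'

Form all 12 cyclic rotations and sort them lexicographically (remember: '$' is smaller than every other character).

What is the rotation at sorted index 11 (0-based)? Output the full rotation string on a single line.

Answer: wwuuwuuw$vvu

Derivation:
All 12 rotations (rotation i = S[i:]+S[:i]):
  rot[0] = vvuwwuuwuuw$
  rot[1] = vuwwuuwuuw$v
  rot[2] = uwwuuwuuw$vv
  rot[3] = wwuuwuuw$vvu
  rot[4] = wuuwuuw$vvuw
  rot[5] = uuwuuw$vvuww
  rot[6] = uwuuw$vvuwwu
  rot[7] = wuuw$vvuwwuu
  rot[8] = uuw$vvuwwuuw
  rot[9] = uw$vvuwwuuwu
  rot[10] = w$vvuwwuuwuu
  rot[11] = $vvuwwuuwuuw
Sorted (with $ < everything):
  sorted[0] = $vvuwwuuwuuw
  sorted[1] = uuw$vvuwwuuw
  sorted[2] = uuwuuw$vvuww
  sorted[3] = uw$vvuwwuuwu
  sorted[4] = uwuuw$vvuwwu
  sorted[5] = uwwuuwuuw$vv
  sorted[6] = vuwwuuwuuw$v
  sorted[7] = vvuwwuuwuuw$
  sorted[8] = w$vvuwwuuwuu
  sorted[9] = wuuw$vvuwwuu
  sorted[10] = wuuwuuw$vvuw
  sorted[11] = wwuuwuuw$vvu
sorted[11] = wwuuwuuw$vvu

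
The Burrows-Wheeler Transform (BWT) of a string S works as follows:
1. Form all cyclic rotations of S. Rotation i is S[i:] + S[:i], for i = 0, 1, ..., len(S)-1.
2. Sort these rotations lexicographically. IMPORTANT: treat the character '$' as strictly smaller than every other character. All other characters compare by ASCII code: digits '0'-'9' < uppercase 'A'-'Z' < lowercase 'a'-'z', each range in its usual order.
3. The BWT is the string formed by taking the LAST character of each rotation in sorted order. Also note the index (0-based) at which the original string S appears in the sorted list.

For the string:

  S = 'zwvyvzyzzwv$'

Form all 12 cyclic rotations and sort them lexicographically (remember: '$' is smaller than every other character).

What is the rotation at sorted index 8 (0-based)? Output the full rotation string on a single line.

All 12 rotations (rotation i = S[i:]+S[:i]):
  rot[0] = zwvyvzyzzwv$
  rot[1] = wvyvzyzzwv$z
  rot[2] = vyvzyzzwv$zw
  rot[3] = yvzyzzwv$zwv
  rot[4] = vzyzzwv$zwvy
  rot[5] = zyzzwv$zwvyv
  rot[6] = yzzwv$zwvyvz
  rot[7] = zzwv$zwvyvzy
  rot[8] = zwv$zwvyvzyz
  rot[9] = wv$zwvyvzyzz
  rot[10] = v$zwvyvzyzzw
  rot[11] = $zwvyvzyzzwv
Sorted (with $ < everything):
  sorted[0] = $zwvyvzyzzwv
  sorted[1] = v$zwvyvzyzzw
  sorted[2] = vyvzyzzwv$zw
  sorted[3] = vzyzzwv$zwvy
  sorted[4] = wv$zwvyvzyzz
  sorted[5] = wvyvzyzzwv$z
  sorted[6] = yvzyzzwv$zwv
  sorted[7] = yzzwv$zwvyvz
  sorted[8] = zwv$zwvyvzyz
  sorted[9] = zwvyvzyzzwv$
  sorted[10] = zyzzwv$zwvyv
  sorted[11] = zzwv$zwvyvzy
sorted[8] = zwv$zwvyvzyz

Answer: zwv$zwvyvzyz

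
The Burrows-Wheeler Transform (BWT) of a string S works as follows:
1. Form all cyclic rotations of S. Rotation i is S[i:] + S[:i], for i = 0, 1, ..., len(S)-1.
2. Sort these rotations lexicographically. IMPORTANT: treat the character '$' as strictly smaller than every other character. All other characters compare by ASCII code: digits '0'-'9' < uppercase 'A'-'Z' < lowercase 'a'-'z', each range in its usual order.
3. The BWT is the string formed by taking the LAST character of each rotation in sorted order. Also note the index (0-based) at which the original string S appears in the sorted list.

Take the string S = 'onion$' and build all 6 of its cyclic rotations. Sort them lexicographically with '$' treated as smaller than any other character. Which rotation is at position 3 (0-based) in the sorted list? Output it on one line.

All 6 rotations (rotation i = S[i:]+S[:i]):
  rot[0] = onion$
  rot[1] = nion$o
  rot[2] = ion$on
  rot[3] = on$oni
  rot[4] = n$onio
  rot[5] = $onion
Sorted (with $ < everything):
  sorted[0] = $onion
  sorted[1] = ion$on
  sorted[2] = n$onio
  sorted[3] = nion$o
  sorted[4] = on$oni
  sorted[5] = onion$
sorted[3] = nion$o

Answer: nion$o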